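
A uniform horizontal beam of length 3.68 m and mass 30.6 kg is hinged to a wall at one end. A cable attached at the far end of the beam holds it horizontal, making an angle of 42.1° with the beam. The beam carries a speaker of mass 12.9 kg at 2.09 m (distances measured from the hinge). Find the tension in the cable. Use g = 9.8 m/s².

About the hinge:
Beam weight: 30.6 × 9.8 = 299.9 N down at 1.84 m → arm 1.84 m, τ = 299.9 × 1.84 = 551.8 N·m clockwise.
Speaker: 12.9 × 9.8 = 126.4 N down at 2.09 m → arm 2.09 m, τ = 126.4 × 2.09 = 264.2 N·m clockwise.
Total clockwise load moment = 816 N·m.
The cable tension T acts at 3.68 m; only its component perpendicular to the beam, T sinθ, produces torque. sin 42.1° = 0.6704.
Setting net torque to zero: T × 3.68 × 0.6704 = 816 → T = 816 / 2.467 = 331 N.

T ≈ 331 N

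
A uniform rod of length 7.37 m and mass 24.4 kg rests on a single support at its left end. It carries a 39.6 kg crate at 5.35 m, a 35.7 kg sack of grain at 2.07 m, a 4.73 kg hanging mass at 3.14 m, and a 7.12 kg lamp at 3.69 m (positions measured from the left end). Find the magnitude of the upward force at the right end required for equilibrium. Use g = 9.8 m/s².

F ≈ 554 N

Take moments about the left end.
Beam weight: 24.4 × 9.8 = 239.1 N down at 3.685 m → arm 3.685 m, τ = 239.1 × 3.685 = 881.1 N·m clockwise.
Crate: 39.6 × 9.8 = 388.1 N down at 5.35 m → arm 5.35 m, τ = 388.1 × 5.35 = 2076 N·m clockwise.
Sack of grain: 35.7 × 9.8 = 349.9 N down at 2.07 m → arm 2.07 m, τ = 349.9 × 2.07 = 724.3 N·m clockwise.
Hanging mass: 4.73 × 9.8 = 46.35 N down at 3.14 m → arm 3.14 m, τ = 46.35 × 3.14 = 145.5 N·m clockwise.
Lamp: 7.12 × 9.8 = 69.78 N down at 3.69 m → arm 3.69 m, τ = 69.78 × 3.69 = 257.5 N·m clockwise.
Net moment of the loads = 4084 N·m clockwise.
The upward force F acts at the right end, arm 7.37 m, giving F × 7.37 counterclockwise.
Setting net torque to zero: F × 7.37 = 4084 → F = 4084 / 7.37 = 554 N.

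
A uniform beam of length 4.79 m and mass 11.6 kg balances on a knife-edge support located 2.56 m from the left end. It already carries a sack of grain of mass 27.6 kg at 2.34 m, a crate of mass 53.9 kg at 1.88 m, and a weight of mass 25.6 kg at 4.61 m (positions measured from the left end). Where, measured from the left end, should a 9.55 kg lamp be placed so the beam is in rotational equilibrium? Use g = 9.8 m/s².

About the knife-edge support (at 2.56 m from the left end):
Beam weight: 11.6 × 9.8 = 113.7 N down at 2.395 m → arm 0.165 m, τ = 113.7 × 0.165 = 18.76 N·m counterclockwise.
Sack of grain: 27.6 × 9.8 = 270.5 N down at 2.34 m → arm 0.22 m, τ = 270.5 × 0.22 = 59.51 N·m counterclockwise.
Crate: 53.9 × 9.8 = 528.2 N down at 1.88 m → arm 0.68 m, τ = 528.2 × 0.68 = 359.2 N·m counterclockwise.
Weight: 25.6 × 9.8 = 250.9 N down at 4.61 m → arm 2.05 m, τ = 250.9 × 2.05 = 514.3 N·m clockwise.
Net moment of existing loads = 76.83 N·m clockwise.
The lamp weighs 9.55 × 9.8 = 93.59 N and must supply an equal counterclockwise moment, so its lever arm about the knife-edge support is 76.83 / 93.59 = 0.821 m.
That puts it at 2.56 − 0.821 = 1.74 m from the left end.

x ≈ 1.74 m from the left end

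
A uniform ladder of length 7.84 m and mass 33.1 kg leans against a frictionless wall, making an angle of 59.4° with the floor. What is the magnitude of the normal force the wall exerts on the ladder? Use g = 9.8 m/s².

N_wall ≈ 95.9 N

Sum moments about the foot of the ladder (the floor normal and friction both act there and drop out).
Ladder weight 33.1×9.8 = 324.4 N acts at 3.92 m along the ladder; its horizontal arm is 3.92·cos59.4° = 1.995 m → τ = 647.2 N·m clockwise.
Wall normal N acts horizontally at the top; its moment arm is the height L sinθ = 7.84·sin59.4° = 6.748 m, counterclockwise.
Balancing moments: N × 6.748 = 647.2, giving N = 95.9 N.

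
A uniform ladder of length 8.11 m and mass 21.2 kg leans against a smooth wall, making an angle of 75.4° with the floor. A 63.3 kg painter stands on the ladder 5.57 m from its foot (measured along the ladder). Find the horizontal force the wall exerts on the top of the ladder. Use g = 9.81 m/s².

N_wall ≈ 138 N

Taking torques about the foot of the ladder:
Ladder weight 21.2×9.81 = 208 N acts at 4.055 m along the ladder; its horizontal arm is 4.055·cos75.4° = 1.022 m → τ = 212.6 N·m clockwise.
Painter: 63.3×9.81 = 621 N at 5.57 m → arm 1.404 m → τ = 871.9 N·m clockwise.
Wall normal N acts horizontally at the top; its moment arm is the height L sinθ = 8.11·sin75.4° = 7.848 m, counterclockwise.
Στ = 0 ⇒ N × 7.848 = 1084 ⇒ N = 138 N.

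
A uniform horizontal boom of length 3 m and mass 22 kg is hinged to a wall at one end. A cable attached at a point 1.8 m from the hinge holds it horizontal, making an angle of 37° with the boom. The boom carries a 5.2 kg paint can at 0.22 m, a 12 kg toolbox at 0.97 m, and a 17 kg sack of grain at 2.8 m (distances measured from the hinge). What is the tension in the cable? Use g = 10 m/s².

Choose the hinge as the axis so the unknown hinge reaction has zero arm there.
Beam weight: 22 × 10 = 220 N down at 1.5 m → arm 1.5 m, τ = 220 × 1.5 = 330 N·m clockwise.
Paint can: 5.2 × 10 = 52 N down at 0.22 m → arm 0.22 m, τ = 52 × 0.22 = 11.44 N·m clockwise.
Toolbox: 12 × 10 = 120 N down at 0.97 m → arm 0.97 m, τ = 120 × 0.97 = 116.4 N·m clockwise.
Sack of grain: 17 × 10 = 170 N down at 2.8 m → arm 2.8 m, τ = 170 × 2.8 = 476 N·m clockwise.
Total clockwise load moment = 933.8 N·m.
The cable tension T acts at 1.8 m; only its component perpendicular to the boom, T sinθ, produces torque. sin 37° = 0.6018.
Στ = 0 ⇒ T × 1.8 × 0.6018 = 933.8 ⇒ T = 933.8 / 1.083 = 862 N.

T ≈ 862 N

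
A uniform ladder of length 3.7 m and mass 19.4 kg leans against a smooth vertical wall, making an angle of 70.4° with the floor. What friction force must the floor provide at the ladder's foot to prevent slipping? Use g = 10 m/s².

Choose the foot of the ladder as the axis so the floor normal and friction both act there and drop out.
Ladder weight 19.4×10 = 194 N acts at 1.85 m along the ladder; its horizontal arm is 1.85·cos70.4° = 0.6206 m → τ = 120.4 N·m clockwise.
Wall normal N acts horizontally at the top; its moment arm is the height L sinθ = 3.7·sin70.4° = 3.486 m, counterclockwise.
Setting net torque to zero: N × 3.486 = 120.4 → N = 34.5 N.
ΣFx = 0: friction at the foot balances the wall's push, so f = N_wall = 34.5 N.

f ≈ 34.5 N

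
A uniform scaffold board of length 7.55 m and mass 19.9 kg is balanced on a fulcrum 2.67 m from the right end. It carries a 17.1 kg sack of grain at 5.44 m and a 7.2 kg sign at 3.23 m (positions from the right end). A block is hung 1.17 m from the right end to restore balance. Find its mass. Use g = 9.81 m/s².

Take moments about the fulcrum (at 2.67 m from the right end).
Beam weight: 19.9 × 9.81 = 195.2 N down at 3.775 m → arm 1.105 m, τ = 195.2 × 1.105 = 215.7 N·m counterclockwise.
Sack of grain: 17.1 × 9.81 = 167.8 N down at 5.44 m → arm 2.77 m, τ = 167.8 × 2.77 = 464.8 N·m counterclockwise.
Sign: 7.2 × 9.81 = 70.63 N down at 3.23 m → arm 0.56 m, τ = 70.63 × 0.56 = 39.55 N·m counterclockwise.
Net moment of known loads = 720 N·m counterclockwise.
An unknown mass m at 1.17 m has arm 1.5 m; its moment is m·g·1.5 clockwise.
Balancing moments: m × 9.81 × 1.5 = 720, giving m = 720 / (9.81 × 1.5) = 48.9 kg.

m ≈ 48.9 kg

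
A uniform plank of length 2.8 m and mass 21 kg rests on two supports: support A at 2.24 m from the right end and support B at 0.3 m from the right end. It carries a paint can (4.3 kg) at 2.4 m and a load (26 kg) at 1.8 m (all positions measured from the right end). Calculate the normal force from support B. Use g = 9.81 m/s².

Take moments about support A.
Beam weight: 21 × 9.81 = 206 N down at 1.4 m → arm 0.84 m, τ = 206 × 0.84 = 173 N·m clockwise.
Paint can: 4.3 × 9.81 = 42.18 N down at 2.4 m → arm 0.16 m, τ = 42.18 × 0.16 = 6.749 N·m counterclockwise.
Load: 26 × 9.81 = 255.1 N down at 1.8 m → arm 0.44 m, τ = 255.1 × 0.44 = 112.2 N·m clockwise.
Net load moment about support A = 278.5 N·m clockwise.
Reaction R at support B is upward at 0.3 m, arm 1.94 m → moment R × 1.94 counterclockwise.
For rotational equilibrium, R × 1.94 = 278.5, so R = 144 N.

R_B ≈ 144 N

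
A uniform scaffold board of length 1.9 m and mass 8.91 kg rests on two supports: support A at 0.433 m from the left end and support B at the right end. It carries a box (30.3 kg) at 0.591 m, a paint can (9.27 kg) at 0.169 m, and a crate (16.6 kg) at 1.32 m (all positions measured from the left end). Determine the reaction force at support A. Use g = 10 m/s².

R_A ≈ 503 N

Taking torques about support B:
Beam weight: 8.91 × 10 = 89.1 N down at 0.95 m → arm 0.95 m, τ = 89.1 × 0.95 = 84.64 N·m counterclockwise.
Box: 30.3 × 10 = 303 N down at 0.591 m → arm 1.309 m, τ = 303 × 1.309 = 396.6 N·m counterclockwise.
Paint can: 9.27 × 10 = 92.7 N down at 0.169 m → arm 1.731 m, τ = 92.7 × 1.731 = 160.5 N·m counterclockwise.
Crate: 16.6 × 10 = 166 N down at 1.32 m → arm 0.58 m, τ = 166 × 0.58 = 96.28 N·m counterclockwise.
Net load moment about support B = 738 N·m counterclockwise.
Reaction R at support A is upward at 0.433 m, arm 1.467 m → moment R × 1.467 clockwise.
Balancing moments: R × 1.467 = 738, giving R = 503 N.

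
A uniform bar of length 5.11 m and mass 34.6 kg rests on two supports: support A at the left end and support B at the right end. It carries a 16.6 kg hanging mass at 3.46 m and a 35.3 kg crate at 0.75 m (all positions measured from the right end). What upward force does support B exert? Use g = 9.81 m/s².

Take moments about support A.
Beam weight: 34.6 × 9.81 = 339.4 N down at 2.555 m → arm 2.555 m, τ = 339.4 × 2.555 = 867.2 N·m clockwise.
Hanging mass: 16.6 × 9.81 = 162.8 N down at 3.46 m → arm 1.65 m, τ = 162.8 × 1.65 = 268.6 N·m clockwise.
Crate: 35.3 × 9.81 = 346.3 N down at 0.75 m → arm 4.36 m, τ = 346.3 × 4.36 = 1510 N·m clockwise.
Net load moment about support A = 2646 N·m clockwise.
Reaction R at support B is upward at 0 m, arm 5.11 m → moment R × 5.11 counterclockwise.
Balancing moments: R × 5.11 = 2646, giving R = 518 N.

R_B ≈ 518 N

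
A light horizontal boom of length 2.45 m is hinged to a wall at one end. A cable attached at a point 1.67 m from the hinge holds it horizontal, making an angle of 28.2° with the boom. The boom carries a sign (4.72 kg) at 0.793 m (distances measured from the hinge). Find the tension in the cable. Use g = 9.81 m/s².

Choose the hinge as the axis so the unknown hinge reaction has zero arm there.
Sign: 4.72 × 9.81 = 46.3 N down at 0.793 m → arm 0.793 m, τ = 46.3 × 0.793 = 36.72 N·m clockwise.
Total clockwise load moment = 36.72 N·m.
The cable tension T acts at 1.67 m; only its component perpendicular to the boom, T sinθ, produces torque. sin 28.2° = 0.4726.
For rotational equilibrium, T × 1.67 × 0.4726 = 36.72, so T = 36.72 / 0.7892 = 46.5 N.

T ≈ 46.5 N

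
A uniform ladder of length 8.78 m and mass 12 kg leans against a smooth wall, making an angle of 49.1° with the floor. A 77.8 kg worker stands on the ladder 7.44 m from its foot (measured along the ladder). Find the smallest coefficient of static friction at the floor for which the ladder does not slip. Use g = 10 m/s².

Sum moments about the foot of the ladder (the floor normal and friction both act there and drop out).
Ladder weight 12×10 = 120 N acts at 4.39 m along the ladder; its horizontal arm is 4.39·cos49.1° = 2.874 m → τ = 344.9 N·m clockwise.
Worker: 77.8×10 = 778 N at 7.44 m → arm 4.871 m → τ = 3790 N·m clockwise.
Wall normal N acts horizontally at the top; its moment arm is the height L sinθ = 8.78·sin49.1° = 6.636 m, counterclockwise.
For rotational equilibrium, N × 6.636 = 4135, so N = 623.1 N.
ΣFx = 0 ⇒ f = N_wall = 623.1 N. ΣFy = 0 ⇒ N_floor = 898 N.
μ_min = f / N_floor = 623.1 / 898 = 0.694.

μ_min ≈ 0.694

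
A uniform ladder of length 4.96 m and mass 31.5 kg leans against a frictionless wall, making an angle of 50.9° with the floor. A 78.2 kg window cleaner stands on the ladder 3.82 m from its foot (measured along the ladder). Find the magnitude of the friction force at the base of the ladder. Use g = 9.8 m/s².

f ≈ 605 N

Taking torques about the foot of the ladder:
Ladder weight 31.5×9.8 = 308.7 N acts at 2.48 m along the ladder; its horizontal arm is 2.48·cos50.9° = 1.564 m → τ = 482.8 N·m clockwise.
Window cleaner: 78.2×9.8 = 766.4 N at 3.82 m → arm 2.409 m → τ = 1846 N·m clockwise.
Wall normal N acts horizontally at the top; its moment arm is the height L sinθ = 4.96·sin50.9° = 3.849 m, counterclockwise.
For rotational equilibrium, N × 3.849 = 2329, so N = 605 N.
ΣFx = 0: friction at the foot balances the wall's push, so f = N_wall = 605 N.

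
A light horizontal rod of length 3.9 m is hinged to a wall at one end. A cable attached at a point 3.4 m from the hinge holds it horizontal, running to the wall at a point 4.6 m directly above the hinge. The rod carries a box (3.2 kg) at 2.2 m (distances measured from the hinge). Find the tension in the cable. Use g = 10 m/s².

T ≈ 25.7 N

Take moments about the hinge.
Box: 3.2 × 10 = 32 N down at 2.2 m → arm 2.2 m, τ = 32 × 2.2 = 70.4 N·m clockwise.
Total clockwise load moment = 70.4 N·m.
The cable tension T acts at 3.4 m; only its component perpendicular to the rod, T sinθ, produces torque. sinθ = h/√(h²+d²) = 4.6/√(4.6²+3.4²) = 0.8042.
Balancing moments: T × 3.4 × 0.8042 = 70.4, giving T = 70.4 / 2.734 = 25.7 N.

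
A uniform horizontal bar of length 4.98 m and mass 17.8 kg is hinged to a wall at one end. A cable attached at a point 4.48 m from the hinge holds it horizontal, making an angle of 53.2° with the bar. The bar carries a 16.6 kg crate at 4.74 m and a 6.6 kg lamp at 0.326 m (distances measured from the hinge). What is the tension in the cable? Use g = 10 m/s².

About the hinge:
Beam weight: 17.8 × 10 = 178 N down at 2.49 m → arm 2.49 m, τ = 178 × 2.49 = 443.2 N·m clockwise.
Crate: 16.6 × 10 = 166 N down at 4.74 m → arm 4.74 m, τ = 166 × 4.74 = 786.8 N·m clockwise.
Lamp: 6.6 × 10 = 66 N down at 0.326 m → arm 0.326 m, τ = 66 × 0.326 = 21.52 N·m clockwise.
Total clockwise load moment = 1252 N·m.
The cable tension T acts at 4.48 m; only its component perpendicular to the bar, T sinθ, produces torque. sin 53.2° = 0.8007.
Setting net torque to zero: T × 4.48 × 0.8007 = 1252 → T = 1252 / 3.587 = 349 N.

T ≈ 349 N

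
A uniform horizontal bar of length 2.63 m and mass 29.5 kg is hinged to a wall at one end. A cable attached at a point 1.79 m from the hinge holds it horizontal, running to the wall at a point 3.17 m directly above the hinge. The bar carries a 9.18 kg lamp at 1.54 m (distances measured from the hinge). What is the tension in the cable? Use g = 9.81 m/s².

T ≈ 333 N

Take moments about the hinge.
Beam weight: 29.5 × 9.81 = 289.4 N down at 1.315 m → arm 1.315 m, τ = 289.4 × 1.315 = 380.6 N·m clockwise.
Lamp: 9.18 × 9.81 = 90.06 N down at 1.54 m → arm 1.54 m, τ = 90.06 × 1.54 = 138.7 N·m clockwise.
Total clockwise load moment = 519.3 N·m.
The cable tension T acts at 1.79 m; only its component perpendicular to the bar, T sinθ, produces torque. sinθ = h/√(h²+d²) = 3.17/√(3.17²+1.79²) = 0.8708.
Setting net torque to zero: T × 1.79 × 0.8708 = 519.3 → T = 519.3 / 1.559 = 333 N.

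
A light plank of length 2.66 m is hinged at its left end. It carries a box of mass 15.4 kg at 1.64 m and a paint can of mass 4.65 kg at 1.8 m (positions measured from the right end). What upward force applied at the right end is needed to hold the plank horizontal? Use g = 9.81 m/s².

Take moments about the left end.
Box: 15.4 × 9.81 = 151.1 N down at 1.64 m → arm 1.02 m, τ = 151.1 × 1.02 = 154.1 N·m clockwise.
Paint can: 4.65 × 9.81 = 45.62 N down at 1.8 m → arm 0.86 m, τ = 45.62 × 0.86 = 39.23 N·m clockwise.
Net moment of the loads = 193.3 N·m clockwise.
The upward force F acts at the right end, arm 2.66 m, giving F × 2.66 counterclockwise.
For rotational equilibrium, F × 2.66 = 193.3, so F = 193.3 / 2.66 = 72.7 N.

F ≈ 72.7 N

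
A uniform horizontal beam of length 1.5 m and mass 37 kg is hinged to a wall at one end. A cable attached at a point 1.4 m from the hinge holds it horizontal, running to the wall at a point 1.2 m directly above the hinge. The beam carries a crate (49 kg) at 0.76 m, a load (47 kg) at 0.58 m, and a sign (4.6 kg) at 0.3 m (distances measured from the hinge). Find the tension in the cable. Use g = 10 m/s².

T ≈ 1030 N

Choose the hinge as the axis so the unknown hinge reaction has zero arm there.
Beam weight: 37 × 10 = 370 N down at 0.75 m → arm 0.75 m, τ = 370 × 0.75 = 277.5 N·m clockwise.
Crate: 49 × 10 = 490 N down at 0.76 m → arm 0.76 m, τ = 490 × 0.76 = 372.4 N·m clockwise.
Load: 47 × 10 = 470 N down at 0.58 m → arm 0.58 m, τ = 470 × 0.58 = 272.6 N·m clockwise.
Sign: 4.6 × 10 = 46 N down at 0.3 m → arm 0.3 m, τ = 46 × 0.3 = 13.8 N·m clockwise.
Total clockwise load moment = 936.3 N·m.
The cable tension T acts at 1.4 m; only its component perpendicular to the beam, T sinθ, produces torque. sinθ = h/√(h²+d²) = 1.2/√(1.2²+1.4²) = 0.6508.
For rotational equilibrium, T × 1.4 × 0.6508 = 936.3, so T = 936.3 / 0.9111 = 1030 N.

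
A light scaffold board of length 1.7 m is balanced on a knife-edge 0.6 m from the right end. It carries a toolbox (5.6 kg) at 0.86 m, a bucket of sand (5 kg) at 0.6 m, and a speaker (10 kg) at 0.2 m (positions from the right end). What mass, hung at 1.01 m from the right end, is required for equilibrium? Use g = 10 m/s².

About the knife-edge (at 0.6 m from the right end):
Toolbox: 5.6 × 10 = 56 N down at 0.86 m → arm 0.26 m, τ = 56 × 0.26 = 14.56 N·m counterclockwise.
Bucket of sand: acts at the knife-edge, moment arm 0 → no torque.
Speaker: 10 × 10 = 100 N down at 0.2 m → arm 0.4 m, τ = 100 × 0.4 = 40 N·m clockwise.
Net moment of known loads = 25.44 N·m clockwise.
An unknown mass m at 1.01 m has arm 0.41 m; its moment is m·g·0.41 counterclockwise.
Balancing moments: m × 10 × 0.41 = 25.44, giving m = 25.44 / (10 × 0.41) = 6.2 kg.

m ≈ 6.2 kg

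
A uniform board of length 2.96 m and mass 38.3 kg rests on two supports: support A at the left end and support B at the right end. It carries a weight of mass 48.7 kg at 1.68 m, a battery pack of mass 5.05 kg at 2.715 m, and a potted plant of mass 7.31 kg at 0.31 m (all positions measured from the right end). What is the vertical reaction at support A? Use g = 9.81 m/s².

Taking torques about support B:
Beam weight: 38.3 × 9.81 = 375.7 N down at 1.48 m → arm 1.48 m, τ = 375.7 × 1.48 = 556 N·m counterclockwise.
Weight: 48.7 × 9.81 = 477.7 N down at 1.68 m → arm 1.68 m, τ = 477.7 × 1.68 = 802.5 N·m counterclockwise.
Battery pack: 5.05 × 9.81 = 49.54 N down at 2.715 m → arm 2.715 m, τ = 49.54 × 2.715 = 134.5 N·m counterclockwise.
Potted plant: 7.31 × 9.81 = 71.71 N down at 0.31 m → arm 0.31 m, τ = 71.71 × 0.31 = 22.23 N·m counterclockwise.
Net load moment about support B = 1515 N·m counterclockwise.
Reaction R at support A is upward at 2.96 m, arm 2.96 m → moment R × 2.96 clockwise.
Balancing moments: R × 2.96 = 1515, giving R = 512 N.

R_A ≈ 512 N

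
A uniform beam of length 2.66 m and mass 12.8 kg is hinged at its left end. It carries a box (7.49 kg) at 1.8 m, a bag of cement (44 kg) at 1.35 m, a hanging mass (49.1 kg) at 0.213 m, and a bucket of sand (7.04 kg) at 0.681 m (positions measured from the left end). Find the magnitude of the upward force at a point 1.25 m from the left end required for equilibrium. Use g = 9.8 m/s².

F ≈ 824 N

About the left end:
Beam weight: 12.8 × 9.8 = 125.4 N down at 1.33 m → arm 1.33 m, τ = 125.4 × 1.33 = 166.8 N·m clockwise.
Box: 7.49 × 9.8 = 73.4 N down at 1.8 m → arm 1.8 m, τ = 73.4 × 1.8 = 132.1 N·m clockwise.
Bag of cement: 44 × 9.8 = 431.2 N down at 1.35 m → arm 1.35 m, τ = 431.2 × 1.35 = 582.1 N·m clockwise.
Hanging mass: 49.1 × 9.8 = 481.2 N down at 0.213 m → arm 0.213 m, τ = 481.2 × 0.213 = 102.5 N·m clockwise.
Bucket of sand: 7.04 × 9.8 = 68.99 N down at 0.681 m → arm 0.681 m, τ = 68.99 × 0.681 = 46.98 N·m clockwise.
Net moment of the loads = 1030 N·m clockwise.
The upward force F acts at a point 1.25 m from the left end, arm 1.25 m, giving F × 1.25 counterclockwise.
Στ = 0 ⇒ F × 1.25 = 1030 ⇒ F = 1030 / 1.25 = 824 N.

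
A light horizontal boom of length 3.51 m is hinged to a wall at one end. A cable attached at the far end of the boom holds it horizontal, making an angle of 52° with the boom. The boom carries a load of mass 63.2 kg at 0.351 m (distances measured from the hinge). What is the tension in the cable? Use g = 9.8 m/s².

T ≈ 78.6 N

About the hinge:
Load: 63.2 × 9.8 = 619.4 N down at 0.351 m → arm 0.351 m, τ = 619.4 × 0.351 = 217.4 N·m clockwise.
Total clockwise load moment = 217.4 N·m.
The cable tension T acts at 3.51 m; only its component perpendicular to the boom, T sinθ, produces torque. sin 52° = 0.788.
For rotational equilibrium, T × 3.51 × 0.788 = 217.4, so T = 217.4 / 2.766 = 78.6 N.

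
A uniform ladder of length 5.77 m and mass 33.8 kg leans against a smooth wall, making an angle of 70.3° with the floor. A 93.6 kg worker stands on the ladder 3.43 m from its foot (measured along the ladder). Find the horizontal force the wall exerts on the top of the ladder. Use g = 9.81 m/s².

Taking torques about the foot of the ladder:
Ladder weight 33.8×9.81 = 331.6 N acts at 2.885 m along the ladder; its horizontal arm is 2.885·cos70.3° = 0.9725 m → τ = 322.5 N·m clockwise.
Worker: 93.6×9.81 = 918.2 N at 3.43 m → arm 1.156 m → τ = 1061 N·m clockwise.
Wall normal N acts horizontally at the top; its moment arm is the height L sinθ = 5.77·sin70.3° = 5.432 m, counterclockwise.
Στ = 0 ⇒ N × 5.432 = 1384 ⇒ N = 255 N.

N_wall ≈ 255 N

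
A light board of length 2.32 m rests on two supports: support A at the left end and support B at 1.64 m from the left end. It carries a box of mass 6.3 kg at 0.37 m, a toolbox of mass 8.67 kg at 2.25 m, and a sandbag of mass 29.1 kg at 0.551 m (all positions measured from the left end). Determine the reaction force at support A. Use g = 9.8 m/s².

R_A ≈ 206 N

Choose support B as the axis so its reaction then has zero moment arm.
Box: 6.3 × 9.8 = 61.74 N down at 0.37 m → arm 1.27 m, τ = 61.74 × 1.27 = 78.41 N·m counterclockwise.
Toolbox: 8.67 × 9.8 = 84.97 N down at 2.25 m → arm 0.61 m, τ = 84.97 × 0.61 = 51.83 N·m clockwise.
Sandbag: 29.1 × 9.8 = 285.2 N down at 0.551 m → arm 1.089 m, τ = 285.2 × 1.089 = 310.6 N·m counterclockwise.
Net load moment about support B = 337.2 N·m counterclockwise.
Reaction R at support A is upward at 0 m, arm 1.64 m → moment R × 1.64 clockwise.
Setting net torque to zero: R × 1.64 = 337.2 → R = 206 N.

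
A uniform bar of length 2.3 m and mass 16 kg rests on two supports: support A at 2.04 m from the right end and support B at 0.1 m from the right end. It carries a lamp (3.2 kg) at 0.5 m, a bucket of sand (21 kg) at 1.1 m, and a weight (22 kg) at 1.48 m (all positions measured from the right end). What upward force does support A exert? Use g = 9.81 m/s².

About support B:
Beam weight: 16 × 9.81 = 157 N down at 1.15 m → arm 1.05 m, τ = 157 × 1.05 = 164.8 N·m counterclockwise.
Lamp: 3.2 × 9.81 = 31.39 N down at 0.5 m → arm 0.4 m, τ = 31.39 × 0.4 = 12.56 N·m counterclockwise.
Bucket of sand: 21 × 9.81 = 206 N down at 1.1 m → arm 1 m, τ = 206 × 1 = 206 N·m counterclockwise.
Weight: 22 × 9.81 = 215.8 N down at 1.48 m → arm 1.38 m, τ = 215.8 × 1.38 = 297.8 N·m counterclockwise.
Net load moment about support B = 681.2 N·m counterclockwise.
Reaction R at support A is upward at 2.04 m, arm 1.94 m → moment R × 1.94 clockwise.
Balancing moments: R × 1.94 = 681.2, giving R = 351 N.

R_A ≈ 351 N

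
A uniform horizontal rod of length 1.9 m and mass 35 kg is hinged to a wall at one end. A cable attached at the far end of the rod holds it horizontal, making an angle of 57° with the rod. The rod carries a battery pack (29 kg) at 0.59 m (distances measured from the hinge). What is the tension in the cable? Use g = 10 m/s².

T ≈ 316 N

Taking torques about the hinge:
Beam weight: 35 × 10 = 350 N down at 0.95 m → arm 0.95 m, τ = 350 × 0.95 = 332.5 N·m clockwise.
Battery pack: 29 × 10 = 290 N down at 0.59 m → arm 0.59 m, τ = 290 × 0.59 = 171.1 N·m clockwise.
Total clockwise load moment = 503.6 N·m.
The cable tension T acts at 1.9 m; only its component perpendicular to the rod, T sinθ, produces torque. sin 57° = 0.8387.
Στ = 0 ⇒ T × 1.9 × 0.8387 = 503.6 ⇒ T = 503.6 / 1.594 = 316 N.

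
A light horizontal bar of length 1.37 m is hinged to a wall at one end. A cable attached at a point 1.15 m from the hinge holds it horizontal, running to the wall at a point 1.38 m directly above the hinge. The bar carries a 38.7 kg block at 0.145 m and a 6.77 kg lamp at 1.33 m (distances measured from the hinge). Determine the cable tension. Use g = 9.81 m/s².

T ≈ 162 N

About the hinge:
Block: 38.7 × 9.81 = 379.6 N down at 0.145 m → arm 0.145 m, τ = 379.6 × 0.145 = 55.04 N·m clockwise.
Lamp: 6.77 × 9.81 = 66.41 N down at 1.33 m → arm 1.33 m, τ = 66.41 × 1.33 = 88.33 N·m clockwise.
Total clockwise load moment = 143.4 N·m.
The cable tension T acts at 1.15 m; only its component perpendicular to the bar, T sinθ, produces torque. sinθ = h/√(h²+d²) = 1.38/√(1.38²+1.15²) = 0.7682.
Balancing moments: T × 1.15 × 0.7682 = 143.4, giving T = 143.4 / 0.8834 = 162 N.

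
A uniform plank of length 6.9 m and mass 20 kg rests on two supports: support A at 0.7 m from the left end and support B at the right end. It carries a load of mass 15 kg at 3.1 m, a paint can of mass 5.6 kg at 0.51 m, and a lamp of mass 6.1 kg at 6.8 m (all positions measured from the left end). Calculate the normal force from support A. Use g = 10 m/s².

R_A ≈ 262 N

Take moments about support B.
Beam weight: 20 × 10 = 200 N down at 3.45 m → arm 3.45 m, τ = 200 × 3.45 = 690 N·m counterclockwise.
Load: 15 × 10 = 150 N down at 3.1 m → arm 3.8 m, τ = 150 × 3.8 = 570 N·m counterclockwise.
Paint can: 5.6 × 10 = 56 N down at 0.51 m → arm 6.39 m, τ = 56 × 6.39 = 357.8 N·m counterclockwise.
Lamp: 6.1 × 10 = 61 N down at 6.8 m → arm 0.1 m, τ = 61 × 0.1 = 6.1 N·m counterclockwise.
Net load moment about support B = 1624 N·m counterclockwise.
Reaction R at support A is upward at 0.7 m, arm 6.2 m → moment R × 6.2 clockwise.
Στ = 0 ⇒ R × 6.2 = 1624 ⇒ R = 262 N.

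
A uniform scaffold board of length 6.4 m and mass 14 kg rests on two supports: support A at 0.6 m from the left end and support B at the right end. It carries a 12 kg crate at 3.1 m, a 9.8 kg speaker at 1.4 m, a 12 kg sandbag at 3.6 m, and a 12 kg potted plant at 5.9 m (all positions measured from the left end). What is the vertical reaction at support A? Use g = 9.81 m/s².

Choose support B as the axis so its reaction then has zero moment arm.
Beam weight: 14 × 9.81 = 137.3 N down at 3.2 m → arm 3.2 m, τ = 137.3 × 3.2 = 439.4 N·m counterclockwise.
Crate: 12 × 9.81 = 117.7 N down at 3.1 m → arm 3.3 m, τ = 117.7 × 3.3 = 388.4 N·m counterclockwise.
Speaker: 9.8 × 9.81 = 96.14 N down at 1.4 m → arm 5 m, τ = 96.14 × 5 = 480.7 N·m counterclockwise.
Sandbag: 12 × 9.81 = 117.7 N down at 3.6 m → arm 2.8 m, τ = 117.7 × 2.8 = 329.6 N·m counterclockwise.
Potted plant: 12 × 9.81 = 117.7 N down at 5.9 m → arm 0.5 m, τ = 117.7 × 0.5 = 58.85 N·m counterclockwise.
Net load moment about support B = 1697 N·m counterclockwise.
Reaction R at support A is upward at 0.6 m, arm 5.8 m → moment R × 5.8 clockwise.
Balancing moments: R × 5.8 = 1697, giving R = 293 N.

R_A ≈ 293 N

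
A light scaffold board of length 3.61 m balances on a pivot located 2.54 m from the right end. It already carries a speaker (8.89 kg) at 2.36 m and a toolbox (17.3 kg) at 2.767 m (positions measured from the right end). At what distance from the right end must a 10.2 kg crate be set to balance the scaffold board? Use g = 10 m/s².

x ≈ 2.31 m from the right end

Choose the pivot (at 2.54 m from the right end) as the axis so the support reaction has zero arm there.
Speaker: 8.89 × 10 = 88.9 N down at 2.36 m → arm 0.18 m, τ = 88.9 × 0.18 = 16 N·m clockwise.
Toolbox: 17.3 × 10 = 173 N down at 2.767 m → arm 0.227 m, τ = 173 × 0.227 = 39.27 N·m counterclockwise.
Net moment of existing loads = 23.27 N·m counterclockwise.
The crate weighs 10.2 × 10 = 102 N and must supply an equal clockwise moment, so its lever arm about the pivot is 23.27 / 102 = 0.228 m.
That puts it at 2.54 − 0.228 = 2.31 m from the right end.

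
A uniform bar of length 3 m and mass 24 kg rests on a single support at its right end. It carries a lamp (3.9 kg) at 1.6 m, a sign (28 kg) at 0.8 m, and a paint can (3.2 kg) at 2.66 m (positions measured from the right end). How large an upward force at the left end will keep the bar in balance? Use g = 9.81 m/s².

F ≈ 239 N

Taking torques about the right end:
Beam weight: 24 × 9.81 = 235.4 N down at 1.5 m → arm 1.5 m, τ = 235.4 × 1.5 = 353.1 N·m counterclockwise.
Lamp: 3.9 × 9.81 = 38.26 N down at 1.6 m → arm 1.6 m, τ = 38.26 × 1.6 = 61.22 N·m counterclockwise.
Sign: 28 × 9.81 = 274.7 N down at 0.8 m → arm 0.8 m, τ = 274.7 × 0.8 = 219.8 N·m counterclockwise.
Paint can: 3.2 × 9.81 = 31.39 N down at 2.66 m → arm 2.66 m, τ = 31.39 × 2.66 = 83.5 N·m counterclockwise.
Net moment of the loads = 717.6 N·m counterclockwise.
The upward force F acts at the left end, arm 3 m, giving F × 3 clockwise.
Balancing moments: F × 3 = 717.6, giving F = 717.6 / 3 = 239 N.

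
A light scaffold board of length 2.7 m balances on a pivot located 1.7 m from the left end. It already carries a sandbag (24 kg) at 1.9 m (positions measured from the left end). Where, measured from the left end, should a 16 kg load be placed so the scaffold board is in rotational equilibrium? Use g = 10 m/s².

Take moments about the pivot (at 1.7 m from the left end).
Sandbag: 24 × 10 = 240 N down at 1.9 m → arm 0.2 m, τ = 240 × 0.2 = 48 N·m clockwise.
Net moment of existing loads = 48 N·m clockwise.
The load weighs 16 × 10 = 160 N and must supply an equal counterclockwise moment, so its lever arm about the pivot is 48 / 160 = 0.3 m.
That puts it at 1.7 − 0.3 = 1.4 m from the left end.

x ≈ 1.4 m from the left end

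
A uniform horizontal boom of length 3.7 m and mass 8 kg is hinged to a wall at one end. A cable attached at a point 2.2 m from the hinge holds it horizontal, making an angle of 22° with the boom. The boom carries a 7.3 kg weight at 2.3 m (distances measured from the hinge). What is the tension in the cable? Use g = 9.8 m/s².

About the hinge:
Beam weight: 8 × 9.8 = 78.4 N down at 1.85 m → arm 1.85 m, τ = 78.4 × 1.85 = 145 N·m clockwise.
Weight: 7.3 × 9.8 = 71.54 N down at 2.3 m → arm 2.3 m, τ = 71.54 × 2.3 = 164.5 N·m clockwise.
Total clockwise load moment = 309.5 N·m.
The cable tension T acts at 2.2 m; only its component perpendicular to the boom, T sinθ, produces torque. sin 22° = 0.3746.
Στ = 0 ⇒ T × 2.2 × 0.3746 = 309.5 ⇒ T = 309.5 / 0.8241 = 376 N.

T ≈ 376 N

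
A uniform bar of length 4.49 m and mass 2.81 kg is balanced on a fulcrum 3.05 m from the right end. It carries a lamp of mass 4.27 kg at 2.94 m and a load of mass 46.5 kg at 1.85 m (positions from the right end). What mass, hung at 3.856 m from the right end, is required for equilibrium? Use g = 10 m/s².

m ≈ 72.6 kg

Take moments about the fulcrum (at 3.05 m from the right end).
Beam weight: 2.81 × 10 = 28.1 N down at 2.245 m → arm 0.805 m, τ = 28.1 × 0.805 = 22.62 N·m clockwise.
Lamp: 4.27 × 10 = 42.7 N down at 2.94 m → arm 0.11 m, τ = 42.7 × 0.11 = 4.697 N·m clockwise.
Load: 46.5 × 10 = 465 N down at 1.85 m → arm 1.2 m, τ = 465 × 1.2 = 558 N·m clockwise.
Net moment of known loads = 585.3 N·m clockwise.
An unknown mass m at 3.856 m has arm 0.806 m; its moment is m·g·0.806 counterclockwise.
Στ = 0 ⇒ m × 10 × 0.806 = 585.3 ⇒ m = 585.3 / (10 × 0.806) = 72.6 kg.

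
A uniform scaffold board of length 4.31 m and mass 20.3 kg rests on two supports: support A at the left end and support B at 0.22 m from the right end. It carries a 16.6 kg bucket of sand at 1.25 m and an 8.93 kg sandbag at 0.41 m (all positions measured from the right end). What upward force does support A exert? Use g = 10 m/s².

R_A ≈ 142 N

About support B:
Beam weight: 20.3 × 10 = 203 N down at 2.155 m → arm 1.935 m, τ = 203 × 1.935 = 392.8 N·m counterclockwise.
Bucket of sand: 16.6 × 10 = 166 N down at 1.25 m → arm 1.03 m, τ = 166 × 1.03 = 171 N·m counterclockwise.
Sandbag: 8.93 × 10 = 89.3 N down at 0.41 m → arm 0.19 m, τ = 89.3 × 0.19 = 16.97 N·m counterclockwise.
Net load moment about support B = 580.8 N·m counterclockwise.
Reaction R at support A is upward at 4.31 m, arm 4.09 m → moment R × 4.09 clockwise.
Στ = 0 ⇒ R × 4.09 = 580.8 ⇒ R = 142 N.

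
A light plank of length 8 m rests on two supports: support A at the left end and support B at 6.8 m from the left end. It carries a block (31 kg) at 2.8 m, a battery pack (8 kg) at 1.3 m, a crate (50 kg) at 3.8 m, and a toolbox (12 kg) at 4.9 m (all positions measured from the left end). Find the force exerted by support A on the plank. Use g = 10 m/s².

R_A ≈ 501 N

Take moments about support B.
Block: 31 × 10 = 310 N down at 2.8 m → arm 4 m, τ = 310 × 4 = 1240 N·m counterclockwise.
Battery pack: 8 × 10 = 80 N down at 1.3 m → arm 5.5 m, τ = 80 × 5.5 = 440 N·m counterclockwise.
Crate: 50 × 10 = 500 N down at 3.8 m → arm 3 m, τ = 500 × 3 = 1500 N·m counterclockwise.
Toolbox: 12 × 10 = 120 N down at 4.9 m → arm 1.9 m, τ = 120 × 1.9 = 228 N·m counterclockwise.
Net load moment about support B = 3408 N·m counterclockwise.
Reaction R at support A is upward at 0 m, arm 6.8 m → moment R × 6.8 clockwise.
Στ = 0 ⇒ R × 6.8 = 3408 ⇒ R = 501 N.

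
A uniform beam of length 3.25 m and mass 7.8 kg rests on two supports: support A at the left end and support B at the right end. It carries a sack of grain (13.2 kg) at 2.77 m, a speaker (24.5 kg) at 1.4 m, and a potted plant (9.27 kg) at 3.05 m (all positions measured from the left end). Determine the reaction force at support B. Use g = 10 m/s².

R_B ≈ 344 N

Taking torques about support A:
Beam weight: 7.8 × 10 = 78 N down at 1.625 m → arm 1.625 m, τ = 78 × 1.625 = 126.8 N·m clockwise.
Sack of grain: 13.2 × 10 = 132 N down at 2.77 m → arm 2.77 m, τ = 132 × 2.77 = 365.6 N·m clockwise.
Speaker: 24.5 × 10 = 245 N down at 1.4 m → arm 1.4 m, τ = 245 × 1.4 = 343 N·m clockwise.
Potted plant: 9.27 × 10 = 92.7 N down at 3.05 m → arm 3.05 m, τ = 92.7 × 3.05 = 282.7 N·m clockwise.
Net load moment about support A = 1118 N·m clockwise.
Reaction R at support B is upward at 3.25 m, arm 3.25 m → moment R × 3.25 counterclockwise.
Setting net torque to zero: R × 3.25 = 1118 → R = 344 N.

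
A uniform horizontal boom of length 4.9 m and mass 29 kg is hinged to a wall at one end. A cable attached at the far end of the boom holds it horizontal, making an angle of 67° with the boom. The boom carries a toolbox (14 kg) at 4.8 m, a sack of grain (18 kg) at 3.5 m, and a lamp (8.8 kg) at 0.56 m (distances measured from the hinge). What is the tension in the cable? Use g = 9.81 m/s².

T ≈ 448 N

Take moments about the hinge.
Beam weight: 29 × 9.81 = 284.5 N down at 2.45 m → arm 2.45 m, τ = 284.5 × 2.45 = 697 N·m clockwise.
Toolbox: 14 × 9.81 = 137.3 N down at 4.8 m → arm 4.8 m, τ = 137.3 × 4.8 = 659 N·m clockwise.
Sack of grain: 18 × 9.81 = 176.6 N down at 3.5 m → arm 3.5 m, τ = 176.6 × 3.5 = 618.1 N·m clockwise.
Lamp: 8.8 × 9.81 = 86.33 N down at 0.56 m → arm 0.56 m, τ = 86.33 × 0.56 = 48.34 N·m clockwise.
Total clockwise load moment = 2022 N·m.
The cable tension T acts at 4.9 m; only its component perpendicular to the boom, T sinθ, produces torque. sin 67° = 0.9205.
Στ = 0 ⇒ T × 4.9 × 0.9205 = 2022 ⇒ T = 2022 / 4.51 = 448 N.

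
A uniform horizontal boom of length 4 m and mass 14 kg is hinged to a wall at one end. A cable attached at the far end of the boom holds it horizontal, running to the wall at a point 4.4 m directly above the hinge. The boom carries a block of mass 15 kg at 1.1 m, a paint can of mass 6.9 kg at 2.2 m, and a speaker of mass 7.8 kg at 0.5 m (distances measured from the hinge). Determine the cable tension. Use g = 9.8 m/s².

Choose the hinge as the axis so the unknown hinge reaction has zero arm there.
Beam weight: 14 × 9.8 = 137.2 N down at 2 m → arm 2 m, τ = 137.2 × 2 = 274.4 N·m clockwise.
Block: 15 × 9.8 = 147 N down at 1.1 m → arm 1.1 m, τ = 147 × 1.1 = 161.7 N·m clockwise.
Paint can: 6.9 × 9.8 = 67.62 N down at 2.2 m → arm 2.2 m, τ = 67.62 × 2.2 = 148.8 N·m clockwise.
Speaker: 7.8 × 9.8 = 76.44 N down at 0.5 m → arm 0.5 m, τ = 76.44 × 0.5 = 38.22 N·m clockwise.
Total clockwise load moment = 623.1 N·m.
The cable tension T acts at 4 m; only its component perpendicular to the boom, T sinθ, produces torque. sinθ = h/√(h²+d²) = 4.4/√(4.4²+4²) = 0.7399.
For rotational equilibrium, T × 4 × 0.7399 = 623.1, so T = 623.1 / 2.96 = 211 N.

T ≈ 211 N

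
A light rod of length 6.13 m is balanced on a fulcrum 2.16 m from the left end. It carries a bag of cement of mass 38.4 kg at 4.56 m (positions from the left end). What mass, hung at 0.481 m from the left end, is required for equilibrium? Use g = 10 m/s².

Taking torques about the fulcrum (at 2.16 m from the left end):
Bag of cement: 38.4 × 10 = 384 N down at 4.56 m → arm 2.4 m, τ = 384 × 2.4 = 921.6 N·m clockwise.
Net moment of known loads = 921.6 N·m clockwise.
An unknown mass m at 0.481 m has arm 1.679 m; its moment is m·g·1.679 counterclockwise.
For rotational equilibrium, m × 10 × 1.679 = 921.6, so m = 921.6 / (10 × 1.679) = 54.9 kg.

m ≈ 54.9 kg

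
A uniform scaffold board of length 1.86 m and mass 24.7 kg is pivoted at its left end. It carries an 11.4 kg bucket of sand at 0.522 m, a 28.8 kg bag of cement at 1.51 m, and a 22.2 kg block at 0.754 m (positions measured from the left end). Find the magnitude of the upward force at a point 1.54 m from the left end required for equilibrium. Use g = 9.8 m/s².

Take moments about the left end.
Beam weight: 24.7 × 9.8 = 242.1 N down at 0.93 m → arm 0.93 m, τ = 242.1 × 0.93 = 225.2 N·m clockwise.
Bucket of sand: 11.4 × 9.8 = 111.7 N down at 0.522 m → arm 0.522 m, τ = 111.7 × 0.522 = 58.31 N·m clockwise.
Bag of cement: 28.8 × 9.8 = 282.2 N down at 1.51 m → arm 1.51 m, τ = 282.2 × 1.51 = 426.1 N·m clockwise.
Block: 22.2 × 9.8 = 217.6 N down at 0.754 m → arm 0.754 m, τ = 217.6 × 0.754 = 164.1 N·m clockwise.
Net moment of the loads = 873.7 N·m clockwise.
The upward force F acts at a point 1.54 m from the left end, arm 1.54 m, giving F × 1.54 counterclockwise.
Στ = 0 ⇒ F × 1.54 = 873.7 ⇒ F = 873.7 / 1.54 = 567 N.

F ≈ 567 N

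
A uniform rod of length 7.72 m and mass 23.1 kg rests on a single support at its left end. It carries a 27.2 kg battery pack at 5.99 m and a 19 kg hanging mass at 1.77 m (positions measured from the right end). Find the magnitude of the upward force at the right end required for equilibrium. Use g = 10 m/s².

F ≈ 323 N

Choose the left end as the axis so the unknown pivot reaction has zero arm there.
Beam weight: 23.1 × 10 = 231 N down at 3.86 m → arm 3.86 m, τ = 231 × 3.86 = 891.7 N·m clockwise.
Battery pack: 27.2 × 10 = 272 N down at 5.99 m → arm 1.73 m, τ = 272 × 1.73 = 470.6 N·m clockwise.
Hanging mass: 19 × 10 = 190 N down at 1.77 m → arm 5.95 m, τ = 190 × 5.95 = 1130 N·m clockwise.
Net moment of the loads = 2492 N·m clockwise.
The upward force F acts at the right end, arm 7.72 m, giving F × 7.72 counterclockwise.
For rotational equilibrium, F × 7.72 = 2492, so F = 2492 / 7.72 = 323 N.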